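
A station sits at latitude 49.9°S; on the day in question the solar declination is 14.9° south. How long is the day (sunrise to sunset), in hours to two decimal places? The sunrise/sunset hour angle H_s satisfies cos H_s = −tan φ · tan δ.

−tan φ tan δ = −(-1.1875)(-0.2661) = -0.3160; H_s = arccos(-0.3160) = 108.42°.
Day length = 2 H_s / 15° h⁻¹ = 216.84° / 15 = 14.456 h.

14.46 hours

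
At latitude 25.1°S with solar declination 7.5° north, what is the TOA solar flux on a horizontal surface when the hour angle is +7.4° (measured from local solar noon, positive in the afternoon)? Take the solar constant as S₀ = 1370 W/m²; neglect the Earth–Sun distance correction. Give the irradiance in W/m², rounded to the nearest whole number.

1144 W/m²

cos θ_z = sin(-25.1°) sin(7.5°) + cos(-25.1°) cos(7.5°) cos(7.40°) = -0.0554 + 0.8903 = 0.8349.
Top-of-atmosphere irradiance = S₀ cos θ_z = 1370 × 0.8349 = 1143.81 W/m².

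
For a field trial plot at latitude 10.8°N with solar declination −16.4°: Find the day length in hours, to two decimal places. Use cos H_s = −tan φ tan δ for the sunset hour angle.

−tan φ tan δ = −(0.1908)(-0.2943) = 0.0562; H_s = arccos(0.0562) = 86.78°.
Day length = 2 H_s / 15° h⁻¹ = 173.56° / 15 = 11.571 h.

11.57 hours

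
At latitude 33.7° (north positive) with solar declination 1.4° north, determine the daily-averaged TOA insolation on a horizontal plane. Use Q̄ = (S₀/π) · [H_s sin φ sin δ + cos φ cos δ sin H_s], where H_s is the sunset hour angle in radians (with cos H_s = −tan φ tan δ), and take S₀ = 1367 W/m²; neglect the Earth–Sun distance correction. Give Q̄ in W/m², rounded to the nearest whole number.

371 W/m²

cos H_s = −tan(33.7°) · tan(1.4°) = -0.0163, so H_s = arccos(-0.0163) = 90.93°. In radians, H_s = 1.5870.
H_s sin φ sin δ = 1.5870 × 0.5548 × 0.0244 = 0.0215.
cos φ cos δ sin H_s = 0.8320 × 0.9997 × 0.9999 = 0.8317.
Q̄ = (1367/π) × (0.0215 + 0.8317) = 435.13 × 0.8532 = 371.25 W/m².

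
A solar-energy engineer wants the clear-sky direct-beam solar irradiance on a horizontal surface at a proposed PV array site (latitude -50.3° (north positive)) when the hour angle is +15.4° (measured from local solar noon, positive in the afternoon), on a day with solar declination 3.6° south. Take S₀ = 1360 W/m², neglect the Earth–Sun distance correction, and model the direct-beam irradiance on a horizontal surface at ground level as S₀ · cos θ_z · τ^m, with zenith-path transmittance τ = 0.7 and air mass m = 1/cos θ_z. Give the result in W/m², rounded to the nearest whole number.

526 W/m²

cos θ_z = sin(-50.3°) sin(-3.6°) + cos(-50.3°) cos(-3.6°) cos(15.40°) = 0.0483 + 0.6146 = 0.6629.
Air mass m = 1/cos θ_z = 1/0.6629 = 1.509; τ^m = 0.7^1.509 = 0.5838.
Surface direct beam = 1360 × 0.6629 × 0.5838 = 526.32 W/m².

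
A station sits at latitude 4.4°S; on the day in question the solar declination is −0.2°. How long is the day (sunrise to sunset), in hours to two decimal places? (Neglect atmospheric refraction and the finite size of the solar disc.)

The sunset hour angle satisfies cos H_s = −tan φ tan δ = -0.0003, giving H_s = 90.02°.
Day length = 2 H_s / 15° h⁻¹ = 180.04° / 15 = 12.003 h.

12.00 hours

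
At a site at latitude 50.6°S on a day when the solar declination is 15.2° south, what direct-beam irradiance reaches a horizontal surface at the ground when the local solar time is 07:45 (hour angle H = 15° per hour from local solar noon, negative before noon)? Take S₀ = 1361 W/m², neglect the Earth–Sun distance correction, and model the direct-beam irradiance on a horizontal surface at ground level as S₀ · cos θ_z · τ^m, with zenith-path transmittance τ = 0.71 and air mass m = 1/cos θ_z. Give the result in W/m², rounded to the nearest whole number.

313 W/m²

Hour angle H = 15° × (7.75 − 12) = -63.75°.
cos θ_z = sin(-50.6°) sin(-15.2°) + cos(-50.6°) cos(-15.2°) cos(-63.75°) = 0.2026 + 0.2709 = 0.4735.
Air mass m = 1/cos θ_z = 1/0.4735 = 2.112; τ^m = 0.71^2.112 = 0.4851.
Surface direct beam = 1361 × 0.4735 × 0.4851 = 312.61 W/m².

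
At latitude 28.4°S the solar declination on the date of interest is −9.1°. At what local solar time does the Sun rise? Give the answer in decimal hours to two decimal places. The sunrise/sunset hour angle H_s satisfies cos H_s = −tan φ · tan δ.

The sunset hour angle satisfies cos H_s = −tan φ tan δ = -0.0866, giving H_s = 94.97°.
Sunrise is at 12 − H_s/15 = 12 − 6.331 = 5.669 h local solar time.

5.67 h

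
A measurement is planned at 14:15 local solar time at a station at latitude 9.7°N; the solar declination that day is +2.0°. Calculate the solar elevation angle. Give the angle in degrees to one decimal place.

Hour angle H = 15° × (14.25 − 12) = 33.75°.
cos θ_z = sin φ sin δ + cos φ cos δ cos H = (0.1685)(0.0349) + (0.9857)(0.9994)(0.8315) = 0.8250.
θ_z = arccos(0.8250) = 34.41°, so the elevation is 90° − 34.41° = 55.59°.

55.6°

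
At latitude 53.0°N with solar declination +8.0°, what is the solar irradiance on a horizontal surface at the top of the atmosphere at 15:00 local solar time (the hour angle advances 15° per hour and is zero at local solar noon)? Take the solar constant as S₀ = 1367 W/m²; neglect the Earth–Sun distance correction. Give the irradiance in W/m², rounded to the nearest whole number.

Hour angle H = 15° × (15 − 12) = 45.00°.
cos θ_z = sin(53.0°) sin(8.0°) + cos(53.0°) cos(8.0°) cos(45.00°) = 0.1111 + 0.4214 = 0.5325.
Top-of-atmosphere irradiance = S₀ cos θ_z = 1367 × 0.5325 = 727.93 W/m².

728 W/m²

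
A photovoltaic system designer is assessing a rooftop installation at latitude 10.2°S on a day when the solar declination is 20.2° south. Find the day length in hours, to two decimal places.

12.51 hours

The sunset hour angle satisfies cos H_s = −tan φ tan δ = -0.0662, giving H_s = 93.80°.
Day length = 2 H_s / 15° h⁻¹ = 187.60° / 15 = 12.507 h.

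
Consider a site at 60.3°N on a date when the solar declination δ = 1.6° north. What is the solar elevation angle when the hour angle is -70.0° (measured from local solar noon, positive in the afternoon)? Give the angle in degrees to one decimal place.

11.2°

cos θ_z = sin(60.3°) sin(1.6°) + cos(60.3°) cos(1.6°) cos(-70.00°) = 0.0243 + 0.1694 = 0.1937.
θ_z = arccos(0.1937) = 78.83°, so the elevation is 90° − 78.83° = 11.17°.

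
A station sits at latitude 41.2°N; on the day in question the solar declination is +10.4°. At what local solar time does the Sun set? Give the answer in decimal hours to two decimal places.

The sunset hour angle satisfies cos H_s = −tan φ tan δ = -0.1607, giving H_s = 99.25°.
Sunset is at 12 + H_s/15 = 12 + 6.617 = 18.617 h local solar time.

18.62 h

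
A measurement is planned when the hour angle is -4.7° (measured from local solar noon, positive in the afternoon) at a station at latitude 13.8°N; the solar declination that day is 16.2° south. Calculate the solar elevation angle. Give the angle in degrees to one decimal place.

cos θ_z = sin φ sin δ + cos φ cos δ cos H = (0.2385)(-0.2790) + (0.9711)(0.9603)(0.9966) = 0.8628.
θ_z = arccos(0.8628) = 30.37°, so the elevation is 90° − 30.37° = 59.63°.

59.6°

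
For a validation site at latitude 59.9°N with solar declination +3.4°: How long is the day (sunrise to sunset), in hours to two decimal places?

The sunset hour angle satisfies cos H_s = −tan φ tan δ = -0.1025, giving H_s = 95.88°.
Day length = 2 H_s / 15° h⁻¹ = 191.76° / 15 = 12.784 h.

12.78 hours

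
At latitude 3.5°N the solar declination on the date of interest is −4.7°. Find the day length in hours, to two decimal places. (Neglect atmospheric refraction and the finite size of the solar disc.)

cos H_s = −tan(3.5°) · tan(-4.7°) = 0.0050, so H_s = arccos(0.0050) = 89.71°.
Day length = 2 H_s / 15° h⁻¹ = 179.42° / 15 = 11.961 h.

11.96 hours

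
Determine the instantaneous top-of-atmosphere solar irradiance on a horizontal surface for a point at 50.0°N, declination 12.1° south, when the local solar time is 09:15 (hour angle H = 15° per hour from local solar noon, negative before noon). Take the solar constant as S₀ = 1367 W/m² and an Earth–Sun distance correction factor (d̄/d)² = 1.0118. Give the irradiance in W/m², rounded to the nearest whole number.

Hour angle H = 15° × (9.25 − 12) = -41.25°.
With φ = 50.0°, δ = -12.1°, H = -41.25°: sin φ sin δ = -0.1606, cos φ cos δ cos H = 0.4725, so cos θ_z = 0.3119.
Top-of-atmosphere irradiance = S₀ (d̄/d)² cos θ_z = 1367 × 1.0118 × 0.3119 = 431.40 W/m².

431 W/m²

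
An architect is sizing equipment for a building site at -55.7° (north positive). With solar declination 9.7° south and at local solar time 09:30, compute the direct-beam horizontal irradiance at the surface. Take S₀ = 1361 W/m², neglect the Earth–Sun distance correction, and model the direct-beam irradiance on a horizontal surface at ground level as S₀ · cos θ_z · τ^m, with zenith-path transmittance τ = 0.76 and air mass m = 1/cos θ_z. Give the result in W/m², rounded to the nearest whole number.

Hour angle H = 15° × (9.5 − 12) = -37.50°.
cos θ_z = sin(-55.7°) sin(-9.7°) + cos(-55.7°) cos(-9.7°) cos(-37.50°) = 0.1392 + 0.4407 = 0.5799.
Air mass m = 1/cos θ_z = 1/0.5799 = 1.724; τ^m = 0.76^1.724 = 0.6230.
Surface direct beam = 1361 × 0.5799 × 0.6230 = 491.70 W/m².

492 W/m²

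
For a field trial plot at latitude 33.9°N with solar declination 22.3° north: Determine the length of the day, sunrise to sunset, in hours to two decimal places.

−tan φ tan δ = −(0.6720)(0.4101) = -0.2756; H_s = arccos(-0.2756) = 106.00°.
Day length = 2 H_s / 15° h⁻¹ = 212.00° / 15 = 14.133 h.

14.13 hours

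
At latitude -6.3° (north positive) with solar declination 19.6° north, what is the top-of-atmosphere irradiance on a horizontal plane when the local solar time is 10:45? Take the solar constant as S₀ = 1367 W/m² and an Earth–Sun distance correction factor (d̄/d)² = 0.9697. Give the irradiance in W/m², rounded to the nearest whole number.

Hour angle H = 15° × (10.75 − 12) = -18.75°.
cos θ_z = sin φ sin δ + cos φ cos δ cos H = (-0.1097)(0.3355) + (0.9940)(0.9421)(0.9469) = 0.8499.
Top-of-atmosphere irradiance = S₀ (d̄/d)² cos θ_z = 1367 × 0.9697 × 0.8499 = 1126.61 W/m².

1127 W/m²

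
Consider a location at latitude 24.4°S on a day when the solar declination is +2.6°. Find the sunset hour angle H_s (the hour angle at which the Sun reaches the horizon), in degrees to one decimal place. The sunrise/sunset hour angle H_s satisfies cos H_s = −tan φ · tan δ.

The sunset hour angle satisfies cos H_s = −tan φ tan δ = 0.0206, giving H_s = 88.82°.

88.8°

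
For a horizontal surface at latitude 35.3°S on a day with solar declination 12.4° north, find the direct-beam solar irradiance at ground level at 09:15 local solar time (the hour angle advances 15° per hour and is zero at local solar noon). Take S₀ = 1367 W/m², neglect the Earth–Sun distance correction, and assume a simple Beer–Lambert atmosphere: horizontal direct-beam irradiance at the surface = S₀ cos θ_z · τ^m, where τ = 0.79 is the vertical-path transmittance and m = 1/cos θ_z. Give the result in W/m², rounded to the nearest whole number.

396 W/m²

Hour angle H = 15° × (9.25 − 12) = -41.25°.
cos θ_z = sin φ sin δ + cos φ cos δ cos H = (-0.5779)(0.2147) + (0.8161)(0.9767)(0.7518) = 0.4752.
Air mass m = 1/cos θ_z = 1/0.4752 = 2.104; τ^m = 0.79^2.104 = 0.6090.
Surface direct beam = 1367 × 0.4752 × 0.6090 = 395.61 W/m².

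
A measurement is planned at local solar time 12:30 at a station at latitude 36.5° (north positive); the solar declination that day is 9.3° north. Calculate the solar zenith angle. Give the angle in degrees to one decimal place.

28.0°

Hour angle H = 15° × (12.5 − 12) = 7.50°.
cos θ_z = sin φ sin δ + cos φ cos δ cos H = (0.5948)(0.1616) + (0.8039)(0.9869)(0.9914) = 0.8827.
θ_z = arccos(0.8827) = 28.03°.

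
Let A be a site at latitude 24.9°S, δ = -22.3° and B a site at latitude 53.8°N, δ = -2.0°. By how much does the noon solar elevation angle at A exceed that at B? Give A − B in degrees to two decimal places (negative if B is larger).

+53.20°

A: 90° − |-24.9 − (-22.3)| = 87.40°.
B: 90° − |53.8 − (-2.0)| = 34.20°.
A − B = 87.40 − 34.20 = 53.20°.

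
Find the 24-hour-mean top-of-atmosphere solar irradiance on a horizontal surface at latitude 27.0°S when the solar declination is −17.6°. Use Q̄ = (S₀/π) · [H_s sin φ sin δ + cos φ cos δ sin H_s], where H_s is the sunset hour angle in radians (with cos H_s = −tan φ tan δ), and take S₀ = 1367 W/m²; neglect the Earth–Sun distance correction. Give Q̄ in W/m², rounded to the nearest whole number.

The sunset hour angle satisfies cos H_s = −tan φ tan δ = -0.1616, giving H_s = 99.30°. In radians, H_s = 1.7331.
H_s sin φ sin δ = 1.7331 × -0.4540 × -0.3024 = 0.2379.
cos φ cos δ sin H_s = 0.8910 × 0.9532 × 0.9869 = 0.8382.
Q̄ = (1367/π) × (0.2379 + 0.8382) = 435.13 × 1.0761 = 468.24 W/m².

468 W/m²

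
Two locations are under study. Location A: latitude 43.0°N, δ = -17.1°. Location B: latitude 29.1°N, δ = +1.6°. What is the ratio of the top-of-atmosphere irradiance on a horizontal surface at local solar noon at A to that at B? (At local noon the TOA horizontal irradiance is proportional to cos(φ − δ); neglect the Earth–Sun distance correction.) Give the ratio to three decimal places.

0.562

A: cos θ_z = cos(43.0° − (-17.1°)) = 0.4985.
B: cos θ_z = cos(29.1° − (1.6°)) = 0.8870.
Ratio A/B = 0.4985 / 0.8870 = 0.5620.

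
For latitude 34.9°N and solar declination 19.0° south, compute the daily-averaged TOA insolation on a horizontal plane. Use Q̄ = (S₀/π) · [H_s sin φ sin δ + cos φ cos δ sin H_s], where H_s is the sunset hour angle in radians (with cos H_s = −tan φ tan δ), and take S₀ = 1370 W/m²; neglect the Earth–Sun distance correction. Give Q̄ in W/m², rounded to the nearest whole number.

220 W/m²

The sunset hour angle satisfies cos H_s = −tan φ tan δ = 0.2402, giving H_s = 76.10°. In radians, H_s = 1.3282.
H_s sin φ sin δ = 1.3282 × 0.5721 × -0.3256 = -0.2474.
cos φ cos δ sin H_s = 0.8202 × 0.9455 × 0.9707 = 0.7528.
Q̄ = (1370/π) × (-0.2474 + 0.7528) = 436.08 × 0.5054 = 220.39 W/m².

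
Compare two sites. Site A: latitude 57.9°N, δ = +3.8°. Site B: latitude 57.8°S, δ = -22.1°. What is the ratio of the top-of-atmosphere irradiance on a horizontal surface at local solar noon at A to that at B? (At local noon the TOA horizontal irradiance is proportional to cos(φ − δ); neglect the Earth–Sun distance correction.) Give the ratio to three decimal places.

0.722

A: cos θ_z = cos(57.9° − (3.8°)) = 0.5864.
B: cos θ_z = cos(-57.8° − (-22.1°)) = 0.8121.
Ratio A/B = 0.5864 / 0.8121 = 0.7221.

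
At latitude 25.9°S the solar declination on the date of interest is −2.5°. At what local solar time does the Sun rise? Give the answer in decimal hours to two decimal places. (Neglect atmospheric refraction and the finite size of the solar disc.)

5.92 h

The sunset hour angle satisfies cos H_s = −tan φ tan δ = -0.0212, giving H_s = 91.21°.
Sunrise is at 12 − H_s/15 = 12 − 6.081 = 5.919 h local solar time.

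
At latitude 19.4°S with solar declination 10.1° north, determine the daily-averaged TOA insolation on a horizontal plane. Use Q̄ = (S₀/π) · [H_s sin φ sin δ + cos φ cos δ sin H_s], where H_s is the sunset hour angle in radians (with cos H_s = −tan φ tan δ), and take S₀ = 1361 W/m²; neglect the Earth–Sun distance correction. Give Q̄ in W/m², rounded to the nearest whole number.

363 W/m²

cos H_s = −tan(-19.4°) · tan(10.1°) = 0.0627, so H_s = arccos(0.0627) = 86.41°. In radians, H_s = 1.5081.
H_s sin φ sin δ = 1.5081 × -0.3322 × 0.1754 = -0.0879.
cos φ cos δ sin H_s = 0.9432 × 0.9845 × 0.9980 = 0.9267.
Q̄ = (1361/π) × (-0.0879 + 0.9267) = 433.22 × 0.8388 = 363.38 W/m².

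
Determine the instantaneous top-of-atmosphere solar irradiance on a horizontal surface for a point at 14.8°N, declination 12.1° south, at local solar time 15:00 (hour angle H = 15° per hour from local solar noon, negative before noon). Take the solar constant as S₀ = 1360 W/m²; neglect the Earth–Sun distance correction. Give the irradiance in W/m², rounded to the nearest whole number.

836 W/m²

Hour angle H = 15° × (15 − 12) = 45.00°.
cos θ_z = sin φ sin δ + cos φ cos δ cos H = (0.2554)(-0.2096) + (0.9668)(0.9778)(0.7071) = 0.6149.
Top-of-atmosphere irradiance = S₀ cos θ_z = 1360 × 0.6149 = 836.26 W/m².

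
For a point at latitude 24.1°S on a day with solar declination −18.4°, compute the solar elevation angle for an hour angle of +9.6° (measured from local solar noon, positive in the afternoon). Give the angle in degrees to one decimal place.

79.4°

With φ = -24.1°, δ = -18.4°, H = 9.60°: sin φ sin δ = 0.1289, cos φ cos δ cos H = 0.8540, so cos θ_z = 0.9829.
θ_z = arccos(0.9829) = 10.61°, so the elevation is 90° − 10.61° = 79.39°.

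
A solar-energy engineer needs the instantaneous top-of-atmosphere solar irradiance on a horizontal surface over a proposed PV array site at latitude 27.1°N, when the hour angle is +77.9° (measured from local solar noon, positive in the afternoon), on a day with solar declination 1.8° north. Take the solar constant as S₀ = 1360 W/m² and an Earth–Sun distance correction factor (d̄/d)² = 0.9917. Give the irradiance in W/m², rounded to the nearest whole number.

cos θ_z = sin(27.1°) sin(1.8°) + cos(27.1°) cos(1.8°) cos(77.90°) = 0.0143 + 0.1865 = 0.2008.
Top-of-atmosphere irradiance = S₀ (d̄/d)² cos θ_z = 1360 × 0.9917 × 0.2008 = 270.82 W/m².

271 W/m²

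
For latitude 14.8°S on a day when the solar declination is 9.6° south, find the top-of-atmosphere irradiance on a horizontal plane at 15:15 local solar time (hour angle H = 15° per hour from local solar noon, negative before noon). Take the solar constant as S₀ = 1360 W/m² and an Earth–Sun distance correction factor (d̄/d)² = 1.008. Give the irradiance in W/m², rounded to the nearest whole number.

920 W/m²

Hour angle H = 15° × (15.25 − 12) = 48.75°.
With φ = -14.8°, δ = -9.6°, H = 48.75°: sin φ sin δ = 0.0426, cos φ cos δ cos H = 0.6285, so cos θ_z = 0.6711.
Top-of-atmosphere irradiance = S₀ (d̄/d)² cos θ_z = 1360 × 1.008 × 0.6711 = 920.00 W/m².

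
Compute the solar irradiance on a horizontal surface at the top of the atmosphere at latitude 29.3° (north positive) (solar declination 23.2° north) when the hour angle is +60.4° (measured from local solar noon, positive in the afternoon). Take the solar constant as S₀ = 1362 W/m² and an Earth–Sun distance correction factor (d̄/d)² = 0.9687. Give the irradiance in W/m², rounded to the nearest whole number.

With φ = 29.3°, δ = 23.2°, H = 60.40°: sin φ sin δ = 0.1928, cos φ cos δ cos H = 0.3959, so cos θ_z = 0.5887.
Top-of-atmosphere irradiance = S₀ (d̄/d)² cos θ_z = 1362 × 0.9687 × 0.5887 = 776.71 W/m².

777 W/m²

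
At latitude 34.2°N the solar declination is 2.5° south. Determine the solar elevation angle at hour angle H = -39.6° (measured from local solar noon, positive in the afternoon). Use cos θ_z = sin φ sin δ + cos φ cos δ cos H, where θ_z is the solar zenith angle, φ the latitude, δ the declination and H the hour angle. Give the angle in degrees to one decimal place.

37.7°

cos θ_z = sin φ sin δ + cos φ cos δ cos H = (0.5621)(-0.0436) + (0.8271)(0.9990)(0.7705) = 0.6121.
θ_z = arccos(0.6121) = 52.26°, so the elevation is 90° − 52.26° = 37.74°.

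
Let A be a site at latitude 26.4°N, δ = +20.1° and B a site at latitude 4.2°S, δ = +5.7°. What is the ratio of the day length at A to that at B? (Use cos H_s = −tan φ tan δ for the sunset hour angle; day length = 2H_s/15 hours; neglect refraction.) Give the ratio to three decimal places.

1.122

A: H_s = arccos(−tan 26.4° · tan 20.1°) = 100.47°, so 2H_s/15 = 13.3960 h.
B: H_s = arccos(−tan -4.2° · tan 5.7°) = 89.58°, so 2H_s/15 = 11.9440 h.
Ratio A/B = 13.3960 / 11.9440 = 1.1216.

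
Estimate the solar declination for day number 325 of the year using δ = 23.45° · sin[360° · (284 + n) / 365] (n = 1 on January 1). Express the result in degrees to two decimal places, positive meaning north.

-20.44°

360 × (284 + 325) / 365 = 600.658°; sin(600.658°) = -0.8717.
δ = 23.45 × -0.8717 = -20.441° ≈ -20.44°.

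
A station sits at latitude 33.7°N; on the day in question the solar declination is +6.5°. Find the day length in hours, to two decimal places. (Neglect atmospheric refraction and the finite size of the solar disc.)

cos H_s = −tan(33.7°) · tan(6.5°) = -0.0760, so H_s = arccos(-0.0760) = 94.36°.
Day length = 2 H_s / 15° h⁻¹ = 188.72° / 15 = 12.581 h.

12.58 hours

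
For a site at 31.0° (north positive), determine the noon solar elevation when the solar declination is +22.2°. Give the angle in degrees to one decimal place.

81.2°

At local solar noon the hour angle is zero, so the elevation is 90° − |φ − δ| = 90° − |31.0° − (22.2°)| = 90° − 8.8° = 81.2°.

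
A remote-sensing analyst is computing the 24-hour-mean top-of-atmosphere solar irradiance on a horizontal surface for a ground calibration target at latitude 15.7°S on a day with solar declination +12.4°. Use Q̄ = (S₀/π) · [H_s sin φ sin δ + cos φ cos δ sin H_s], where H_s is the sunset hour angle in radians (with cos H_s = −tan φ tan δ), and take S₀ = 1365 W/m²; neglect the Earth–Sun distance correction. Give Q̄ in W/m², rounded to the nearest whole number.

cos H_s = −tan(-15.7°) · tan(12.4°) = 0.0618, so H_s = arccos(0.0618) = 86.46°. In radians, H_s = 1.5090.
H_s sin φ sin δ = 1.5090 × -0.2706 × 0.2147 = -0.0877.
cos φ cos δ sin H_s = 0.9627 × 0.9767 × 0.9981 = 0.9385.
Q̄ = (1365/π) × (-0.0877 + 0.9385) = 434.49 × 0.8508 = 369.66 W/m².

370 W/m²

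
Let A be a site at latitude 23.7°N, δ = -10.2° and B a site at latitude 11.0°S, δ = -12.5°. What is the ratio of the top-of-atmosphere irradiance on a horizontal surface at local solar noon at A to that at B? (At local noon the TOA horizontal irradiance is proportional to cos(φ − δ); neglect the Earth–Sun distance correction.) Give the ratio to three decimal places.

A: cos θ_z = cos(23.7° − (-10.2°)) = 0.8300.
B: cos θ_z = cos(-11.0° − (-12.5°)) = 0.9997.
Ratio A/B = 0.8300 / 0.9997 = 0.8302.

0.830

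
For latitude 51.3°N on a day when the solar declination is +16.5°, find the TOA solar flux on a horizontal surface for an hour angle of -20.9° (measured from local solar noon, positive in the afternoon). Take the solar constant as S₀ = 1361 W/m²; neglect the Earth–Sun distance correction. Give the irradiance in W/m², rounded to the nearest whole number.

1064 W/m²

cos θ_z = sin(51.3°) sin(16.5°) + cos(51.3°) cos(16.5°) cos(-20.90°) = 0.2217 + 0.5601 = 0.7818.
Top-of-atmosphere irradiance = S₀ cos θ_z = 1361 × 0.7818 = 1064.03 W/m².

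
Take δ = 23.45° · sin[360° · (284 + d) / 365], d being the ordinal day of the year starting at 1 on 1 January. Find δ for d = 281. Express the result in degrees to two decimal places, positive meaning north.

360 × (284 + 281) / 365 = 557.260°; sin(557.260°) = -0.2967.
δ = 23.45 × -0.2967 = -6.958° ≈ -6.96°.

-6.96°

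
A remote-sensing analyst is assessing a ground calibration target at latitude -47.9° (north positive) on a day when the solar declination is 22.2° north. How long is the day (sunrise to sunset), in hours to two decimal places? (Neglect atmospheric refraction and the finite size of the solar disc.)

The sunset hour angle satisfies cos H_s = −tan φ tan δ = 0.4516, giving H_s = 63.15°.
Day length = 2 H_s / 15° h⁻¹ = 126.30° / 15 = 8.420 h.

8.42 hours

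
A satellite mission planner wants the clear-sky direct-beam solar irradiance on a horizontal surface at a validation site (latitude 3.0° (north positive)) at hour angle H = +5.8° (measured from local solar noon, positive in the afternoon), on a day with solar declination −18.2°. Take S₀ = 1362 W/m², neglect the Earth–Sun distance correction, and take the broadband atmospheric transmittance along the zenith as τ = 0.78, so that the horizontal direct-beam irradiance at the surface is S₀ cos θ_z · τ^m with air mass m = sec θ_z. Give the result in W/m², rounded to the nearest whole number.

966 W/m²

With φ = 3.0°, δ = -18.2°, H = 5.80°: sin φ sin δ = -0.0163, cos φ cos δ cos H = 0.9438, so cos θ_z = 0.9275.
Air mass m = 1/cos θ_z = 1/0.9275 = 1.078; τ^m = 0.78^1.078 = 0.7650.
Surface direct beam = 1362 × 0.9275 × 0.7650 = 966.39 W/m².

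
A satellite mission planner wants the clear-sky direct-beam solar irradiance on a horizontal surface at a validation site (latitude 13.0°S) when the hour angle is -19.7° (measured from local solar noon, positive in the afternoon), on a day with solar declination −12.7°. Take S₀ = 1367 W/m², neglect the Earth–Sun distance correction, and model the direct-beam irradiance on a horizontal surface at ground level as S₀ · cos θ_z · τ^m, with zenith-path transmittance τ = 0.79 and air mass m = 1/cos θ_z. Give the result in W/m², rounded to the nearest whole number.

cos θ_z = sin φ sin δ + cos φ cos δ cos H = (-0.2250)(-0.2198) + (0.9744)(0.9755)(0.9415) = 0.9444.
Air mass m = 1/cos θ_z = 1/0.9444 = 1.059; τ^m = 0.79^1.059 = 0.7791.
Surface direct beam = 1367 × 0.9444 × 0.7791 = 1005.81 W/m².

1006 W/m²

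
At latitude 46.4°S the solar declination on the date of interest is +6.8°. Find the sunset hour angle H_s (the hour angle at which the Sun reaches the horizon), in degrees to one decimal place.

82.8°

−tan φ tan δ = −(-1.0501)(0.1192) = 0.1252; H_s = arccos(0.1252) = 82.81°.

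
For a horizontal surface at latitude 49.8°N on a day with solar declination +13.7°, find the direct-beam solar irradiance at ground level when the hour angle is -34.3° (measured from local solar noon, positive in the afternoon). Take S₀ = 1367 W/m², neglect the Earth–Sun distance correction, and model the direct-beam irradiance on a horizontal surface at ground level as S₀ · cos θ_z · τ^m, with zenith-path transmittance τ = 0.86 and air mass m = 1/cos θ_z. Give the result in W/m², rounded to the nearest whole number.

With φ = 49.8°, δ = 13.7°, H = -34.30°: sin φ sin δ = 0.1809, cos φ cos δ cos H = 0.5180, so cos θ_z = 0.6989.
Air mass m = 1/cos θ_z = 1/0.6989 = 1.431; τ^m = 0.86^1.431 = 0.8059.
Surface direct beam = 1367 × 0.6989 × 0.8059 = 769.95 W/m².

770 W/m²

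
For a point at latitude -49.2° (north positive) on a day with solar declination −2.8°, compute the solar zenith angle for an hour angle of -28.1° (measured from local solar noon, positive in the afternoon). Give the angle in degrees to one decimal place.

With φ = -49.2°, δ = -2.8°, H = -28.10°: sin φ sin δ = 0.0370, cos φ cos δ cos H = 0.5757, so cos θ_z = 0.6127.
θ_z = arccos(0.6127) = 52.22°.

52.2°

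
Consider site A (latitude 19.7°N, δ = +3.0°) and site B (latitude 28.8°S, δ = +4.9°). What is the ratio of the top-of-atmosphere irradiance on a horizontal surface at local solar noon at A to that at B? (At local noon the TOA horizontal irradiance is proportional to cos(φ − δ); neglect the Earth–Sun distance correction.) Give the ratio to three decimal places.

1.151

A: cos θ_z = cos(19.7° − (3.0°)) = 0.9578.
B: cos θ_z = cos(-28.8° − (4.9°)) = 0.8320.
Ratio A/B = 0.9578 / 0.8320 = 1.1512.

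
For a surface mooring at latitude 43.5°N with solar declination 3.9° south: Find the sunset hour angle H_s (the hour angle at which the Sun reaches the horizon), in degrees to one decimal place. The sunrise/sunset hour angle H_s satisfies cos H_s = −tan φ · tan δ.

86.3°

cos H_s = −tan(43.5°) · tan(-3.9°) = 0.0647, so H_s = arccos(0.0647) = 86.29°.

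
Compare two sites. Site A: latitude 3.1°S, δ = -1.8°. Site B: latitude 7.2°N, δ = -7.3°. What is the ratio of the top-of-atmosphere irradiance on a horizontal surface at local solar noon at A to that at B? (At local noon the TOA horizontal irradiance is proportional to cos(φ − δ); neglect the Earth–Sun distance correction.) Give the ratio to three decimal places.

A: cos θ_z = cos(-3.1° − (-1.8°)) = 0.9997.
B: cos θ_z = cos(7.2° − (-7.3°)) = 0.9681.
Ratio A/B = 0.9997 / 0.9681 = 1.0326.

1.033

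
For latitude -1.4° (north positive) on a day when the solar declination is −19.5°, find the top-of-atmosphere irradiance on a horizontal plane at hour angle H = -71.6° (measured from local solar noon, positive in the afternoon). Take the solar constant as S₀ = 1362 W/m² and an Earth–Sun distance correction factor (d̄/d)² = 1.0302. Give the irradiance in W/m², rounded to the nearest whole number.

cos θ_z = sin(-1.4°) sin(-19.5°) + cos(-1.4°) cos(-19.5°) cos(-71.60°) = 0.0082 + 0.2975 = 0.3057.
Top-of-atmosphere irradiance = S₀ (d̄/d)² cos θ_z = 1362 × 1.0302 × 0.3057 = 428.94 W/m².

429 W/m²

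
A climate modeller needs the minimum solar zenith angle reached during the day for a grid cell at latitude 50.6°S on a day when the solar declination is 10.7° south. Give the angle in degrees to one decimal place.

39.9°

At local solar noon the hour angle is zero, so the zenith angle is |φ − δ| = |-50.6° − (-10.7°)| = 39.9°.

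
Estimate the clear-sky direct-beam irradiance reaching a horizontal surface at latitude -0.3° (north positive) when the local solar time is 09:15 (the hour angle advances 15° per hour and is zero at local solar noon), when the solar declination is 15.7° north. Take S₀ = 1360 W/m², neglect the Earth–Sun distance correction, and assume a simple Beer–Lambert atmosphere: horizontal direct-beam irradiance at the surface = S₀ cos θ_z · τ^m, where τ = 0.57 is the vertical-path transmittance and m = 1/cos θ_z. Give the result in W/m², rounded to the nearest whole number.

Hour angle H = 15° × (9.25 − 12) = -41.25°.
cos θ_z = sin(-0.3°) sin(15.7°) + cos(-0.3°) cos(15.7°) cos(-41.25°) = -0.0014 + 0.7238 = 0.7224.
Air mass m = 1/cos θ_z = 1/0.7224 = 1.384; τ^m = 0.57^1.384 = 0.4593.
Surface direct beam = 1360 × 0.7224 × 0.4593 = 451.25 W/m².

451 W/m²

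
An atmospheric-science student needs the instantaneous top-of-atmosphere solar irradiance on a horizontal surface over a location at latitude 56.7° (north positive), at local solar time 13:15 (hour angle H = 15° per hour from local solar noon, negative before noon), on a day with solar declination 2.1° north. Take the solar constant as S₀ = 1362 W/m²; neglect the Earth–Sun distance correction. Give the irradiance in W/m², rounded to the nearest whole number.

749 W/m²

Hour angle H = 15° × (13.25 − 12) = 18.75°.
cos θ_z = sin(56.7°) sin(2.1°) + cos(56.7°) cos(2.1°) cos(18.75°) = 0.0306 + 0.5195 = 0.5501.
Top-of-atmosphere irradiance = S₀ cos θ_z = 1362 × 0.5501 = 749.24 W/m².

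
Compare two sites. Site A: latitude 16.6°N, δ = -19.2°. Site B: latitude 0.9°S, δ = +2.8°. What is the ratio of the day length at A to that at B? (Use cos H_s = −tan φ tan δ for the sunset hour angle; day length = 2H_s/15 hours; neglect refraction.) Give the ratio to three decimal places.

A: H_s = arccos(−tan 16.6° · tan -19.2°) = 84.04°, so 2H_s/15 = 11.2053 h.
B: H_s = arccos(−tan -0.9° · tan 2.8°) = 89.96°, so 2H_s/15 = 11.9947 h.
Ratio A/B = 11.2053 / 11.9947 = 0.9342.

0.934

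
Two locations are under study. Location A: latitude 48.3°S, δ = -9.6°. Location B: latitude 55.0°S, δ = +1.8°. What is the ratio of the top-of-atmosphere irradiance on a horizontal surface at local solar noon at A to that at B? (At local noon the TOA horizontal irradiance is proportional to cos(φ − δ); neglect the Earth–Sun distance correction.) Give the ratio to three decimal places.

1.425

A: cos θ_z = cos(-48.3° − (-9.6°)) = 0.7804.
B: cos θ_z = cos(-55.0° − (1.8°)) = 0.5476.
Ratio A/B = 0.7804 / 0.5476 = 1.4251.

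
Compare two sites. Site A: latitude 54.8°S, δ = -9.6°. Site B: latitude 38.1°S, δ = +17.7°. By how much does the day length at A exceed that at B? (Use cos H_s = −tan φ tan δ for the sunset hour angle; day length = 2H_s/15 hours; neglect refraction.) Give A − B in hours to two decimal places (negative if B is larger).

A: H_s = arccos(−tan -54.8° · tan -9.6°) = 103.87°, so 2H_s/15 = 13.8493 h.
B: H_s = arccos(−tan -38.1° · tan 17.7°) = 75.51°, so 2H_s/15 = 10.0680 h.
A − B = 13.8493 − 10.0680 = 3.7813 h.

+3.78 h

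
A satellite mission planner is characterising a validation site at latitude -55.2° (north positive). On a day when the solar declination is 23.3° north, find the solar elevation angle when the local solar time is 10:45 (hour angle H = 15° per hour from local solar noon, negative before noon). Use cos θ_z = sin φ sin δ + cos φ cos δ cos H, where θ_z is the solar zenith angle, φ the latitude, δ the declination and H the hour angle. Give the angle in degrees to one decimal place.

9.9°

Hour angle H = 15° × (10.75 − 12) = -18.75°.
cos θ_z = sin(-55.2°) sin(23.3°) + cos(-55.2°) cos(23.3°) cos(-18.75°) = -0.3248 + 0.4964 = 0.1716.
θ_z = arccos(0.1716) = 80.12°, so the elevation is 90° − 80.12° = 9.88°.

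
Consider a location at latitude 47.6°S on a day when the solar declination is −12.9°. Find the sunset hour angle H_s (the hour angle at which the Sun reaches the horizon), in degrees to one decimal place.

The sunset hour angle satisfies cos H_s = −tan φ tan δ = -0.2508, giving H_s = 104.52°.

104.5°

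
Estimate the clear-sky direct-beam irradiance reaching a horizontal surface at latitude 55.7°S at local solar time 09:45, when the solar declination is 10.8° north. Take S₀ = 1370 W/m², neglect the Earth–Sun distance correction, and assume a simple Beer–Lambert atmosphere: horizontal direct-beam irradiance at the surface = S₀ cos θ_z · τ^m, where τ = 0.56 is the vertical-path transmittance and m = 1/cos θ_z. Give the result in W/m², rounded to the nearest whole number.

63 W/m²

Hour angle H = 15° × (9.75 − 12) = -33.75°.
cos θ_z = sin φ sin δ + cos φ cos δ cos H = (-0.8261)(0.1874) + (0.5635)(0.9823)(0.8315) = 0.3054.
Air mass m = 1/cos θ_z = 1/0.3054 = 3.274; τ^m = 0.56^3.274 = 0.1498.
Surface direct beam = 1370 × 0.3054 × 0.1498 = 62.68 W/m².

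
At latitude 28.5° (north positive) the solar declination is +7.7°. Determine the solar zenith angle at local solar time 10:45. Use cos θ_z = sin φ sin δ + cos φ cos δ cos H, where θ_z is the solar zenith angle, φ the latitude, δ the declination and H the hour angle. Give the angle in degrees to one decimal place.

27.3°

Hour angle H = 15° × (10.75 − 12) = -18.75°.
cos θ_z = sin(28.5°) sin(7.7°) + cos(28.5°) cos(7.7°) cos(-18.75°) = 0.0639 + 0.8247 = 0.8886.
θ_z = arccos(0.8886) = 27.30°.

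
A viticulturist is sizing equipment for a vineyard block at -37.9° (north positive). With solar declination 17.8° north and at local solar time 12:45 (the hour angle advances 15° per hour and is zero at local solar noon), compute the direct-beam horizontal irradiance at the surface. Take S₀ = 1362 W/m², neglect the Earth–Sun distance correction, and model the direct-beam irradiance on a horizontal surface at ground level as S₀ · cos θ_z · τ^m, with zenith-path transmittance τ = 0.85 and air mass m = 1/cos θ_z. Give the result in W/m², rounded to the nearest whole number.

Hour angle H = 15° × (12.75 − 12) = 11.25°.
With φ = -37.9°, δ = 17.8°, H = 11.25°: sin φ sin δ = -0.1878, cos φ cos δ cos H = 0.7369, so cos θ_z = 0.5491.
Air mass m = 1/cos θ_z = 1/0.5491 = 1.821; τ^m = 0.85^1.821 = 0.7438.
Surface direct beam = 1362 × 0.5491 × 0.7438 = 556.27 W/m².

556 W/m²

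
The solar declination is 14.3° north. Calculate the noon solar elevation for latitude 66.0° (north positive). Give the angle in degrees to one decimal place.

38.3°

At local solar noon the hour angle is zero, so the elevation is 90° − |φ − δ| = 90° − |66.0° − (14.3°)| = 90° − 51.7° = 38.3°.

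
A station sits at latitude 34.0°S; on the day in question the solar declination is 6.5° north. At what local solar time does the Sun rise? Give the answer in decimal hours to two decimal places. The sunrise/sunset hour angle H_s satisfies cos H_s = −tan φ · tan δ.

The sunset hour angle satisfies cos H_s = −tan φ tan δ = 0.0769, giving H_s = 85.59°.
Sunrise is at 12 − H_s/15 = 12 − 5.706 = 6.294 h local solar time.

6.29 h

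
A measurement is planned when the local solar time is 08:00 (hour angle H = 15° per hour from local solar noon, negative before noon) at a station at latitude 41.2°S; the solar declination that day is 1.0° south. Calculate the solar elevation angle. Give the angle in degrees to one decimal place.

22.8°

Hour angle H = 15° × (8 − 12) = -60.00°.
cos θ_z = sin(-41.2°) sin(-1.0°) + cos(-41.2°) cos(-1.0°) cos(-60.00°) = 0.0115 + 0.3762 = 0.3877.
θ_z = arccos(0.3877) = 67.19°, so the elevation is 90° − 67.19° = 22.81°.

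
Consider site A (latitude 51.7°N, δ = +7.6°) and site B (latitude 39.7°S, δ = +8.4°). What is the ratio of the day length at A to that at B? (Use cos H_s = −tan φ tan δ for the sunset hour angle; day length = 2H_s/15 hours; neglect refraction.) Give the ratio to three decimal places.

1.202

A: H_s = arccos(−tan 51.7° · tan 7.6°) = 99.73°, so 2H_s/15 = 13.2973 h.
B: H_s = arccos(−tan -39.7° · tan 8.4°) = 82.96°, so 2H_s/15 = 11.0613 h.
Ratio A/B = 13.2973 / 11.0613 = 1.2021.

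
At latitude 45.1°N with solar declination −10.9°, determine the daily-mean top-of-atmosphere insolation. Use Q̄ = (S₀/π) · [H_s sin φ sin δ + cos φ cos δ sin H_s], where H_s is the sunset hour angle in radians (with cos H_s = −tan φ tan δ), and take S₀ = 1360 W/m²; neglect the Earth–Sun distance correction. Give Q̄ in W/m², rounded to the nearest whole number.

−tan φ tan δ = −(1.0035)(-0.1926) = 0.1933; H_s = arccos(0.1933) = 78.85°. In radians, H_s = 1.3762.
H_s sin φ sin δ = 1.3762 × 0.7083 × -0.1891 = -0.1843.
cos φ cos δ sin H_s = 0.7059 × 0.9820 × 0.9811 = 0.6801.
Q̄ = (1360/π) × (-0.1843 + 0.6801) = 432.90 × 0.4958 = 214.63 W/m².

215 W/m²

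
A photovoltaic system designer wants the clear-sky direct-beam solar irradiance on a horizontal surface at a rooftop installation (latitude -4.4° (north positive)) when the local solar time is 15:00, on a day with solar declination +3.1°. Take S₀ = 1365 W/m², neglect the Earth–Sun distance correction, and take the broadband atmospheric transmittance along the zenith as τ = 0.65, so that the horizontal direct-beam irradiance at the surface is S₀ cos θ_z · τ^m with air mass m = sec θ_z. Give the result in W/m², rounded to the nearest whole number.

516 W/m²

Hour angle H = 15° × (15 − 12) = 45.00°.
cos θ_z = sin(-4.4°) sin(3.1°) + cos(-4.4°) cos(3.1°) cos(45.00°) = -0.0041 + 0.7040 = 0.6999.
Air mass m = 1/cos θ_z = 1/0.6999 = 1.429; τ^m = 0.65^1.429 = 0.5403.
Surface direct beam = 1365 × 0.6999 × 0.5403 = 516.18 W/m².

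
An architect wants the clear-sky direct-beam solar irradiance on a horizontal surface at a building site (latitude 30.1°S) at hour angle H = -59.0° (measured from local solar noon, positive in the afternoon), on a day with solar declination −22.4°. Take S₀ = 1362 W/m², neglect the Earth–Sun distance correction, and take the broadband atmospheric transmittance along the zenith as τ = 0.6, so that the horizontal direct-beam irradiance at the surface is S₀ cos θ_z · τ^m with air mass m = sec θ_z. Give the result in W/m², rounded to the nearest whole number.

352 W/m²

cos θ_z = sin(-30.1°) sin(-22.4°) + cos(-30.1°) cos(-22.4°) cos(-59.00°) = 0.1911 + 0.4120 = 0.6031.
Air mass m = 1/cos θ_z = 1/0.6031 = 1.658; τ^m = 0.6^1.658 = 0.4287.
Surface direct beam = 1362 × 0.6031 × 0.4287 = 352.14 W/m².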